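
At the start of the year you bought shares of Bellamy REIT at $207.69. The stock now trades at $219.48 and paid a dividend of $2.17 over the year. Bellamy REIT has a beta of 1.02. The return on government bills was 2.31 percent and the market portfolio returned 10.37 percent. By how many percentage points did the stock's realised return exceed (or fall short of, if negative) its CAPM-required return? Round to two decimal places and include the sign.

-3.81%

Realised HPR = (P1 + D1 − P0) / P0 = (219.48 + 2.17 − 207.69) / 207.69 = 13.96 / 207.69 = 6.7216%
MRP = 10.37% − 2.31% = 8.06%
CAPM required = R_f + β·MRP = 2.31% + 1.02 × 8.06% = 10.5312%
α = realised − required = 6.7216% − 10.5312% = -3.81%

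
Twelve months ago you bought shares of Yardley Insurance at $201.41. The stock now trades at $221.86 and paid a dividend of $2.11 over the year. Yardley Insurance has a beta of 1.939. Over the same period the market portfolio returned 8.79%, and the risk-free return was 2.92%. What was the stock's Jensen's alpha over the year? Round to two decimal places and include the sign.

-3.10%

Realised HPR = (P1 + D1 − P0) / P0 = (221.86 + 2.11 − 201.41) / 201.41 = 22.56 / 201.41 = 11.2010%
MRP = 8.79% − 2.92% = 5.87%
CAPM required = R_f + β·MRP = 2.92% + 1.939 × 5.87% = 14.30193%
α = realised − required = 11.2010% − 14.30193% = -3.10%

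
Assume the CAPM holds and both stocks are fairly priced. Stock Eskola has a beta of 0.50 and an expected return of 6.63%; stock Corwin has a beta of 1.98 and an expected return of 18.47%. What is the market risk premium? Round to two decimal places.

8.00%

Both satisfy E(R) = R_f + β·MRP, so the slope of the SML is
MRP = (18.47% − 6.63%) / (1.98 − 0.50) = 11.84% / 1.48 = 8.0000%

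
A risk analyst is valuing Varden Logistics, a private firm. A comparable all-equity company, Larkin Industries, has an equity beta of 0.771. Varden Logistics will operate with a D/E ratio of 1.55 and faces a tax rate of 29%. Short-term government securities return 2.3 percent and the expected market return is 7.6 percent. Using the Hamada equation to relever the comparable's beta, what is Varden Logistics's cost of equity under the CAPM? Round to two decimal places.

β_L = β_U × [1 + (1 − t)(D/E)] = 0.771 × [1 + (1 − 0.29) × 1.55]
    = 0.771 × [1 + 0.71 × 1.55] = 0.771 × 2.1005 = 1.6195
MRP = 7.6% − 2.3% = 5.30%
E(R) = R_f + β_L × MRP = 2.3% + 1.6195 × 5.3% = 10.88%

10.88%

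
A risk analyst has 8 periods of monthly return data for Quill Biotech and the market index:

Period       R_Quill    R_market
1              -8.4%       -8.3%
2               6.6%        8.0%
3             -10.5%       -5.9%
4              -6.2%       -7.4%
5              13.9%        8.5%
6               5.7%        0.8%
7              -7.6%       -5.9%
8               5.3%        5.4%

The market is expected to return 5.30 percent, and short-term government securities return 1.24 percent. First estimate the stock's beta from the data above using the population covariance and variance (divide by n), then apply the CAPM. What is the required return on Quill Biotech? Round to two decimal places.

6.09%

Mean R_i = (-8.4 + 6.6 − 10.5 − 6.2 + 13.9 + 5.7 − 7.6 + 5.3) / 8 = -0.1500%
Mean R_m = (-8.3 + 8.0 − 5.9 − 7.4 + 8.5 + 0.8 − 5.9 + 5.4) / 8 = -0.6000%
Σ(R_i − R̄_i)(R_m − R̄_m) = 425.8000  ⇒  Cov = 425.8000 / 8 = 53.2250
Σ(R_m − R̄_m)² = 356.4400  ⇒  Var(R_m) = 356.4400 / 8 = 44.5550
β = Cov / Var(R_m) = 53.2250 / 44.5550 = 1.1946
MRP = 5.30% − 1.24% = 4.06%
E(R) = R_f + β × MRP = 1.24% + 1.1946 × 4.06% = 6.09%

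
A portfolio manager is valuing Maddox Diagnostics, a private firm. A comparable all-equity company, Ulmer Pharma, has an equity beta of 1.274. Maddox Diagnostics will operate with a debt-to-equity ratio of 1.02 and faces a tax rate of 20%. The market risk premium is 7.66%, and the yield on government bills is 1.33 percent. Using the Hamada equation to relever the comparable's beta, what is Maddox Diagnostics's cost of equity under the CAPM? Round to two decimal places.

19.05%

β_L = β_U × [1 + (1 − t)(D/E)] = 1.274 × [1 + (1 − 0.20) × 1.02]
    = 1.274 × [1 + 0.80 × 1.02] = 1.274 × 1.8160 = 2.3136
E(R) = R_f + β_L × MRP = 1.33% + 2.3136 × 7.66% = 19.05%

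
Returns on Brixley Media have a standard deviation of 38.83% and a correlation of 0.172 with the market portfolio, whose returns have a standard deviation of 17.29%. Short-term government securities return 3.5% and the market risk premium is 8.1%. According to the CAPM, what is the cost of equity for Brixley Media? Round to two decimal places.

β = ρ × σ_i / σ_m = 0.172 × 38.83% / 17.29% = 0.3863
E(R) = 3.5% + 0.3863 × 8.1% = 6.63%

6.63%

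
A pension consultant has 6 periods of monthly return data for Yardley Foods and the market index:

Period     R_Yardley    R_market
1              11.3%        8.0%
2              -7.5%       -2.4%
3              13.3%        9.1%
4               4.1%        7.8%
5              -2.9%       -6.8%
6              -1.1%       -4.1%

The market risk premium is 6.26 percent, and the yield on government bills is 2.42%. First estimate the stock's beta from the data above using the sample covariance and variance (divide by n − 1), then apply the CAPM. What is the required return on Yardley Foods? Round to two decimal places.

Mean R_i = (11.3 − 7.5 + 13.3 + 4.1 − 2.9 − 1.1) / 6 = 2.8667%
Mean R_m = (8.0 − 2.4 + 9.1 + 7.8 − 6.8 − 4.1) / 6 = 1.9333%
Σ(R_i − R̄_i)(R_m − R̄_m) = 252.3867  ⇒  Cov = 252.3867 / 5 = 50.4773
Σ(R_m − R̄_m)² = 254.0333  ⇒  Var(R_m) = 254.0333 / 5 = 50.8067
β = Cov / Var(R_m) = 50.4773 / 50.8067 = 0.9935
E(R) = R_f + β × MRP = 2.42% + 0.9935 × 6.26% = 8.64%

8.64%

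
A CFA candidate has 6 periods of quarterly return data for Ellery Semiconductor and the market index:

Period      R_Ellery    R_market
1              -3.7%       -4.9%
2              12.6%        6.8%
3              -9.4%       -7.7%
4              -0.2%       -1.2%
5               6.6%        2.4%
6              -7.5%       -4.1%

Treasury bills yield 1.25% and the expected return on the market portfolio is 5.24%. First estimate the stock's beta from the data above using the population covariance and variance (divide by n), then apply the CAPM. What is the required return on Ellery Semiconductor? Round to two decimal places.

Mean R_i = (-3.7 + 12.6 − 9.4 − 0.2 + 6.6 − 7.5) / 6 = -0.2667%
Mean R_m = (-4.9 + 6.8 − 7.7 − 1.2 + 2.4 − 4.1) / 6 = -1.4500%
Σ(R_i − R̄_i)(R_m − R̄_m) = 220.7000  ⇒  Cov = 220.7000 / 6 = 36.7833
Σ(R_m − R̄_m)² = 140.9350  ⇒  Var(R_m) = 140.9350 / 6 = 23.4892
β = Cov / Var(R_m) = 36.7833 / 23.4892 = 1.5660
MRP = 5.24% − 1.25% = 3.99%
E(R) = R_f + β × MRP = 1.25% + 1.5660 × 3.99% = 7.50%

7.50%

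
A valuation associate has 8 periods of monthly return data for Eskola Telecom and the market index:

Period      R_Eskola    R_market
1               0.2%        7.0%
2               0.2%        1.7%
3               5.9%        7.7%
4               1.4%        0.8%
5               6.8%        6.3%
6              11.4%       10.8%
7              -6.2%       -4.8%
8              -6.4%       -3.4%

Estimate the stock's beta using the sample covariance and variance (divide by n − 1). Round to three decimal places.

Mean R_i = (0.2 + 0.2 + 5.9 + 1.4 + 6.8 + 11.4 − 6.2 − 6.4) / 8 = 1.6625%
Mean R_m = (7.0 + 1.7 + 7.7 + 0.8 + 6.3 + 10.8 − 4.8 − 3.4) / 8 = 3.2625%
Σ(R_i − R̄_i)(R_m − R̄_m) = 222.3788  ⇒  Cov = 222.3788 / 7 = 31.7684
Σ(R_m − R̄_m)² = 217.5988  ⇒  Var(R_m) = 217.5988 / 7 = 31.0855
β = Cov / Var(R_m) = 31.7684 / 31.0855 = 1.0220

1.022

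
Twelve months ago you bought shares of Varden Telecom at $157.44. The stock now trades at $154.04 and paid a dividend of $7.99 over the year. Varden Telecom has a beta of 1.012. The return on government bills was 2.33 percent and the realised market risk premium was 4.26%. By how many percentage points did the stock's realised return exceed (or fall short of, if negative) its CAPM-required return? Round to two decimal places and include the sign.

-3.73%

Realised HPR = (P1 + D1 − P0) / P0 = (154.04 + 7.99 − 157.44) / 157.44 = 4.59 / 157.44 = 2.9154%
CAPM required = R_f + β·MRP = 2.33% + 1.012 × 4.26% = 6.64112%
α = realised − required = 2.9154% − 6.64112% = -3.73%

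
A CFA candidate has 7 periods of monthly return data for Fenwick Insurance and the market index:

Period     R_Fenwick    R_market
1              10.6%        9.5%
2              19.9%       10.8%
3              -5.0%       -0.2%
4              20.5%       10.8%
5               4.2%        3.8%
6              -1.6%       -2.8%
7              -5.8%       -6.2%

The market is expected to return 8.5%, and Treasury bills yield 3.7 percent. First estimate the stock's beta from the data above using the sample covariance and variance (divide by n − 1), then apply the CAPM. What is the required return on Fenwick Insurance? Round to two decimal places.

10.94%

Mean R_i = (10.6 + 19.9 − 5.0 + 20.5 + 4.2 − 1.6 − 5.8) / 7 = 6.1143%
Mean R_m = (9.5 + 10.8 − 0.2 + 10.8 + 3.8 − 2.8 − 6.2) / 7 = 3.6714%
Σ(R_i − R̄_i)(R_m − R̄_m) = 437.2829  ⇒  Cov = 437.2829 / 6 = 72.8805
Σ(R_m − R̄_m)² = 289.9343  ⇒  Var(R_m) = 289.9343 / 6 = 48.3224
β = Cov / Var(R_m) = 72.8805 / 48.3224 = 1.5082
MRP = 8.5% − 3.7% = 4.80%
E(R) = R_f + β × MRP = 3.7% + 1.5082 × 4.8% = 10.94%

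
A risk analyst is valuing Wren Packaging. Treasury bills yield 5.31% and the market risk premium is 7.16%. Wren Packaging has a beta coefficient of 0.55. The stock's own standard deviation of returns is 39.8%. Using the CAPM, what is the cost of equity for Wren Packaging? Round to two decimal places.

E(R) = R_f + β × MRP = 5.31% + 0.55 × 7.16% = 9.25%

9.25%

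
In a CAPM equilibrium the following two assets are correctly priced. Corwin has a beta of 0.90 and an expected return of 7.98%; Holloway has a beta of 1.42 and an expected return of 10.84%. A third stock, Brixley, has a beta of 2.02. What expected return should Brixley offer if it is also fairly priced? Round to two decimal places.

14.14%

MRP (SML slope) = (10.84% − 7.98%) / (1.42 − 0.90) = 2.86% / 0.52 = 5.5000%
R_f (intercept) = 7.98% − 0.90 × 5.5000% = 3.0300%
E(R_Brixley) = R_f + β × MRP = 3.0300% + 2.02 × 5.5000% = 14.14%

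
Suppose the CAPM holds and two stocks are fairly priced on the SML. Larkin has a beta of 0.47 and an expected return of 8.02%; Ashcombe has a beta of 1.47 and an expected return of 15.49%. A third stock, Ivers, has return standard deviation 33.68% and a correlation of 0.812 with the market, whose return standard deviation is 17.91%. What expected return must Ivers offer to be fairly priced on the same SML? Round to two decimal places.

15.92%

MRP = (15.49% − 8.02%) / (1.47 − 0.47) = 7.4700%
R_f = 8.02% − 0.47 × 7.4700% = 4.5091%
β_Ivers = ρ·σ_i/σ_m = 0.812 × 33.68 / 17.91 = 1.5270
E(R_Ivers) = R_f + β × MRP = 4.5091% + 1.5270 × 7.4700% = 15.92%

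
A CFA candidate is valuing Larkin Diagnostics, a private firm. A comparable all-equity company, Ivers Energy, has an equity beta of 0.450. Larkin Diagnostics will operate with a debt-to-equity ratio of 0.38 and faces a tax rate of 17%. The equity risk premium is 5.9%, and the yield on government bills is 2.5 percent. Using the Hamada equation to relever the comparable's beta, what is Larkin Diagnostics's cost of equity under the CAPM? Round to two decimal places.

β_L = β_U × [1 + (1 − t)(D/E)] = 0.450 × [1 + (1 − 0.17) × 0.38]
    = 0.450 × [1 + 0.83 × 0.38] = 0.450 × 1.3154 = 0.5919
E(R) = R_f + β_L × MRP = 2.5% + 0.5919 × 5.9% = 5.99%

5.99%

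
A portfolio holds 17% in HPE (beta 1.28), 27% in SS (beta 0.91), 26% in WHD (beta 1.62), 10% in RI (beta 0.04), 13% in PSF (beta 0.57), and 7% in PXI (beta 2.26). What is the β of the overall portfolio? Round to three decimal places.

1.121

β_P = Σ w_i β_i = 0.17×1.28 + 0.27×0.91 + 0.26×1.62 + 0.10×0.04 + 0.13×0.57 + 0.07×2.26 = 1.1208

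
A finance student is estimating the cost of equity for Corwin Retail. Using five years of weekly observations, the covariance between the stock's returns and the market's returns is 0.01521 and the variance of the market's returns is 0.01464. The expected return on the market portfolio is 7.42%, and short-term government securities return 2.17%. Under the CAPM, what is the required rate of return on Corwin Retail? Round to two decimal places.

7.62%

β = Cov(R_i, R_m) / Var(R_m) = 0.01521 / 0.01464 = 1.0389
MRP = 7.42% − 2.17% = 5.25%
E(R) = R_f + β × MRP = 2.17% + 1.0389 × 5.25% = 7.62%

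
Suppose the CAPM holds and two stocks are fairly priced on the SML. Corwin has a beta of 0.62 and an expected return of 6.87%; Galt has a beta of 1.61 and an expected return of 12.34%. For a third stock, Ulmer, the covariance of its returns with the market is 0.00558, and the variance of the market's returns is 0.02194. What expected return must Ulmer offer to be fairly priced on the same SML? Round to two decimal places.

MRP = (12.34% − 6.87%) / (1.61 − 0.62) = 5.5253%
R_f = 6.87% − 0.62 × 5.5253% = 3.4443%
β_Ulmer = Cov / Var(R_m) = 0.00558 / 0.02194 = 0.2543
E(R_Ulmer) = R_f + β × MRP = 3.4443% + 0.2543 × 5.5253% = 4.85%

4.85%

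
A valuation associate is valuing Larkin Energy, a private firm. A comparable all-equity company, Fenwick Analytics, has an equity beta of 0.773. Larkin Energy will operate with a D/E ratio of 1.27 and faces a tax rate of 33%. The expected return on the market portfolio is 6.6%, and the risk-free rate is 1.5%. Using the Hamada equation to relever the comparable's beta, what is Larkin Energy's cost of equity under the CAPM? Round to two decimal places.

8.80%

β_L = β_U × [1 + (1 − t)(D/E)] = 0.773 × [1 + (1 − 0.33) × 1.27]
    = 0.773 × [1 + 0.67 × 1.27] = 0.773 × 1.8509 = 1.4307
MRP = 6.6% − 1.5% = 5.10%
E(R) = R_f + β_L × MRP = 1.5% + 1.4307 × 5.1% = 8.80%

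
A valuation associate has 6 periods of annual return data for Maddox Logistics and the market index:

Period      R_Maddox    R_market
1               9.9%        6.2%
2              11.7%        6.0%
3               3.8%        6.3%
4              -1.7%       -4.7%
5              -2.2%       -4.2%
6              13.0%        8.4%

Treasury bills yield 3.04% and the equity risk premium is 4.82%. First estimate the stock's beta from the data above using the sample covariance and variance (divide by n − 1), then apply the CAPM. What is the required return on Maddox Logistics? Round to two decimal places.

8.09%

Mean R_i = (9.9 + 11.7 + 3.8 − 1.7 − 2.2 + 13.0) / 6 = 5.7500%
Mean R_m = (6.2 + 6.0 + 6.3 − 4.7 − 4.2 + 8.4) / 6 = 3.0000%
Σ(R_i − R̄_i)(R_m − R̄_m) = 178.4500  ⇒  Cov = 178.4500 / 5 = 35.6900
Σ(R_m − R̄_m)² = 170.4200  ⇒  Var(R_m) = 170.4200 / 5 = 34.0840
β = Cov / Var(R_m) = 35.6900 / 34.0840 = 1.0471
E(R) = R_f + β × MRP = 3.04% + 1.0471 × 4.82% = 8.09%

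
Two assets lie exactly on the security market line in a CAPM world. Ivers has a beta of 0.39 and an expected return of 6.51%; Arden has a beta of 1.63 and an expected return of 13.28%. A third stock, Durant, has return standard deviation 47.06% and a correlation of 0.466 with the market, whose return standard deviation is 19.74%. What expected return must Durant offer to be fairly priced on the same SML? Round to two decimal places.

MRP = (13.28% − 6.51%) / (1.63 − 0.39) = 5.4597%
R_f = 6.51% − 0.39 × 5.4597% = 4.3807%
β_Durant = ρ·σ_i/σ_m = 0.466 × 47.06 / 19.74 = 1.1109
E(R_Durant) = R_f + β × MRP = 4.3807% + 1.1109 × 5.4597% = 10.45%

10.45%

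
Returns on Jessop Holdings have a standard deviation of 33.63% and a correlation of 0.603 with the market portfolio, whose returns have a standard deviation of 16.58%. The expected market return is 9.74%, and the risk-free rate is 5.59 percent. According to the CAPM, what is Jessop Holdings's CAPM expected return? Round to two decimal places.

β = ρ × σ_i / σ_m = 0.603 × 33.63% / 16.58% = 1.2231
MRP = 9.74% − 5.59% = 4.15%
E(R) = 5.59% + 1.2231 × 4.15% = 10.67%

10.67%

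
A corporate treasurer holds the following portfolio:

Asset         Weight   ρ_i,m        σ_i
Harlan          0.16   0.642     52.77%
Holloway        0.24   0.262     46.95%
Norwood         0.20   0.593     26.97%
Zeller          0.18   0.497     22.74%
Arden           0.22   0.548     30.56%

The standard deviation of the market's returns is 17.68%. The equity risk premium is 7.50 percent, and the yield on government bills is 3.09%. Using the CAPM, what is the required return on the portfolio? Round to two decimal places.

β_Harlan = 0.642 × 52.77% / 17.68% = 1.9162
β_Holloway = 0.262 × 46.95% / 17.68% = 0.6958
β_Norwood = 0.593 × 26.97% / 17.68% = 0.9046
β_Zeller = 0.497 × 22.74% / 17.68% = 0.6392
β_Arden = 0.548 × 30.56% / 17.68% = 0.9472
β_P = Σ w_i β_i = 0.16×1.9162 + 0.24×0.6958 + 0.20×0.9046 + 0.18×0.6392 + 0.22×0.9472 = 0.9779
E(R_P) = R_f + β_P × MRP = 3.09% + 0.9779 × 7.50% = 10.42%

10.42%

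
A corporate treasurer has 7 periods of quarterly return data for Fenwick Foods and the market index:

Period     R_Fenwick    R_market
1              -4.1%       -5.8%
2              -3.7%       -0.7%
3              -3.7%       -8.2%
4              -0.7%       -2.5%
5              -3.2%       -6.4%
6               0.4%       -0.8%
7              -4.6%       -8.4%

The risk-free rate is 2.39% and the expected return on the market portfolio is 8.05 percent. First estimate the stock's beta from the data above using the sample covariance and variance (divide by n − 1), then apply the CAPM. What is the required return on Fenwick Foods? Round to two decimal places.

Mean R_i = (-4.1 − 3.7 − 3.7 − 0.7 − 3.2 + 0.4 − 4.6) / 7 = -2.8000%
Mean R_m = (-5.8 − 0.7 − 8.2 − 2.5 − 6.4 − 0.8 − 8.4) / 7 = -4.6857%
Σ(R_i − R̄_i)(R_m − R̄_m) = 25.4200  ⇒  Cov = 25.4200 / 6 = 4.2367
Σ(R_m − R̄_m)² = 66.0886  ⇒  Var(R_m) = 66.0886 / 6 = 11.0148
β = Cov / Var(R_m) = 4.2367 / 11.0148 = 0.3846
MRP = 8.05% − 2.39% = 5.66%
E(R) = R_f + β × MRP = 2.39% + 0.3846 × 5.66% = 4.57%

4.57%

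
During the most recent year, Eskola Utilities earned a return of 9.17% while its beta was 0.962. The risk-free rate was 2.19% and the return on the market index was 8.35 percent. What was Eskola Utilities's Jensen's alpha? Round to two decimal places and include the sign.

Market excess return = 8.35% − 2.19% = 6.16%
CAPM benchmark = R_f + β(R_m − R_f) = 2.19% + 0.962 × 6.16% = 8.11592%
α = actual − benchmark = 9.17% − 8.11592% = +1.05%

+1.05%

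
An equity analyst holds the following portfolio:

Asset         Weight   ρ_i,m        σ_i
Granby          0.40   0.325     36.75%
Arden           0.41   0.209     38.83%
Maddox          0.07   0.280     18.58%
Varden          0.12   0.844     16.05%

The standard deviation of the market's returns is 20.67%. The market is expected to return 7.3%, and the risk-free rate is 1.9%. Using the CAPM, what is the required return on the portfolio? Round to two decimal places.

4.54%

β_Granby = 0.325 × 36.75% / 20.67% = 0.5778
β_Arden = 0.209 × 38.83% / 20.67% = 0.3926
β_Maddox = 0.280 × 18.58% / 20.67% = 0.2517
β_Varden = 0.844 × 16.05% / 20.67% = 0.6554
β_P = Σ w_i β_i = 0.40×0.5778 + 0.41×0.3926 + 0.07×0.2517 + 0.12×0.6554 = 0.4884
MRP = 7.3% − 1.9% = 5.40%
E(R_P) = R_f + β_P × MRP = 1.9% + 0.4884 × 5.4% = 4.54%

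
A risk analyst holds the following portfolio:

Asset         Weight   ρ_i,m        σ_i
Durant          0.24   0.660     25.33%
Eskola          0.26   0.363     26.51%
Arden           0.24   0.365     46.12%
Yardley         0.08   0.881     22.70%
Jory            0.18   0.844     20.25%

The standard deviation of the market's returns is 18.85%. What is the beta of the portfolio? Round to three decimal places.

β_Durant = 0.660 × 25.33% / 18.85% = 0.8869
β_Eskola = 0.363 × 26.51% / 18.85% = 0.5105
β_Arden = 0.365 × 46.12% / 18.85% = 0.8930
β_Yardley = 0.881 × 22.70% / 18.85% = 1.0609
β_Jory = 0.844 × 20.25% / 18.85% = 0.9067
β_P = Σ w_i β_i = 0.24×0.8869 + 0.26×0.5105 + 0.24×0.8930 + 0.08×1.0609 + 0.18×0.9067 = 0.8080

0.808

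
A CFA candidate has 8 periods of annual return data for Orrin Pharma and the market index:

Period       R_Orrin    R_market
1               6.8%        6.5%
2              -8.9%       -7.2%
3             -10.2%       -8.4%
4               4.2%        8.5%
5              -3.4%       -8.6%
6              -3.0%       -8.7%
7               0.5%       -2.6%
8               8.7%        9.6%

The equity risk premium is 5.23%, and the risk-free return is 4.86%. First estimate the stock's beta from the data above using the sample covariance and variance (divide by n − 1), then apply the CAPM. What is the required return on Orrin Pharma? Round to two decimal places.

8.86%

Mean R_i = (6.8 − 8.9 − 10.2 + 4.2 − 3.4 − 3.0 + 0.5 + 8.7) / 8 = -0.6625%
Mean R_m = (6.5 − 7.2 − 8.4 + 8.5 − 8.6 − 8.7 − 2.6 + 9.6) / 8 = -1.3625%
Σ(R_i − R̄_i)(R_m − R̄_m) = 359.9988  ⇒  Cov = 359.9988 / 7 = 51.4284
Σ(R_m − R̄_m)² = 470.6188  ⇒  Var(R_m) = 470.6188 / 7 = 67.2313
β = Cov / Var(R_m) = 51.4284 / 67.2313 = 0.7649
E(R) = R_f + β × MRP = 4.86% + 0.7649 × 5.23% = 8.86%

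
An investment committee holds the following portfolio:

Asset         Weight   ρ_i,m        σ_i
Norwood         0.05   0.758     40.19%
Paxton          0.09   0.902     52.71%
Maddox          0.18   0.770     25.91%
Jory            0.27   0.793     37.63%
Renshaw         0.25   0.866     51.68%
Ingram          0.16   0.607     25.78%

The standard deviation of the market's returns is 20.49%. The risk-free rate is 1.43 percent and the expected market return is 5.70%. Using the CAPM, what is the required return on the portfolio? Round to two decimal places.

β_Norwood = 0.758 × 40.19% / 20.49% = 1.4868
β_Paxton = 0.902 × 52.71% / 20.49% = 2.3204
β_Maddox = 0.770 × 25.91% / 20.49% = 0.9737
β_Jory = 0.793 × 37.63% / 20.49% = 1.4563
β_Renshaw = 0.866 × 51.68% / 20.49% = 2.1842
β_Ingram = 0.607 × 25.78% / 20.49% = 0.7637
β_P = Σ w_i β_i = 0.05×1.4868 + 0.09×2.3204 + 0.18×0.9737 + 0.27×1.4563 + 0.25×2.1842 + 0.16×0.7637 = 1.5199
MRP = 5.70% − 1.43% = 4.27%
E(R_P) = R_f + β_P × MRP = 1.43% + 1.5199 × 4.27% = 7.92%

7.92%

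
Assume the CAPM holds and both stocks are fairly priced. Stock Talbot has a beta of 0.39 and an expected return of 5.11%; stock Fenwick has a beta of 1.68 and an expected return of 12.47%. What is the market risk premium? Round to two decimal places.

Both satisfy E(R) = R_f + β·MRP, so the slope of the SML is
MRP = (12.47% − 5.11%) / (1.68 − 0.39) = 7.36% / 1.29 = 5.7054%

5.71%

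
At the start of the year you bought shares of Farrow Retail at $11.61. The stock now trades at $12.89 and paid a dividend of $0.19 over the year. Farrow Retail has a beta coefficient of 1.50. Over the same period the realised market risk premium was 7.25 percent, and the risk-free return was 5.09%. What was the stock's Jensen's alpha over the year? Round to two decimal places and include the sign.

Realised HPR = (P1 + D1 − P0) / P0 = (12.89 + 0.19 − 11.61) / 11.61 = 1.47 / 11.61 = 12.6615%
CAPM required = R_f + β·MRP = 5.09% + 1.50 × 7.25% = 15.9650%
α = realised − required = 12.6615% − 15.9650% = -3.30%

-3.30%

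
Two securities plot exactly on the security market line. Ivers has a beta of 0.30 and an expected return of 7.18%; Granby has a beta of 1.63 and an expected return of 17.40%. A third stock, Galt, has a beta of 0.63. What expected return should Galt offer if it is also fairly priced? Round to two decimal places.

MRP (SML slope) = (17.40% − 7.18%) / (1.63 − 0.30) = 10.22% / 1.33 = 7.6842%
R_f (intercept) = 7.18% − 0.30 × 7.6842% = 4.8747%
E(R_Galt) = R_f + β × MRP = 4.8747% + 0.63 × 7.6842% = 9.72%

9.72%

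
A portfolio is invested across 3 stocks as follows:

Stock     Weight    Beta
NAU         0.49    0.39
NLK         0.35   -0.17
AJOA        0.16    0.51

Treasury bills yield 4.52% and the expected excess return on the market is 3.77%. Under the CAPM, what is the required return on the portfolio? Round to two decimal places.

β_P = Σ w_i β_i = 0.49×0.39 + 0.35×-0.17 + 0.16×0.51 = 0.2132
E(R_P) = R_f + β_P × MRP = 4.52% + 0.2132 × 3.77% = 5.32%

5.32%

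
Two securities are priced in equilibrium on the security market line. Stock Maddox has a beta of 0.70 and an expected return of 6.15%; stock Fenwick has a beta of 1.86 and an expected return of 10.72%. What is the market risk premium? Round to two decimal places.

3.94%

Both satisfy E(R) = R_f + β·MRP, so the slope of the SML is
MRP = (10.72% − 6.15%) / (1.86 − 0.70) = 4.57% / 1.16 = 3.9397%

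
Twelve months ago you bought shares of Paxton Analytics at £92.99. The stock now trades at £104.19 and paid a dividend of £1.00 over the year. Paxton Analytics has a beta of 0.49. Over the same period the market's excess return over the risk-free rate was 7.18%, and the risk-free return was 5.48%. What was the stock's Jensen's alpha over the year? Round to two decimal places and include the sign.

+4.12%

Realised HPR = (P1 + D1 − P0) / P0 = (104.19 + 1.00 − 92.99) / 92.99 = 12.20 / 92.99 = 13.1197%
CAPM required = R_f + β·MRP = 5.48% + 0.49 × 7.18% = 8.9982%
α = realised − required = 13.1197% − 8.9982% = +4.12%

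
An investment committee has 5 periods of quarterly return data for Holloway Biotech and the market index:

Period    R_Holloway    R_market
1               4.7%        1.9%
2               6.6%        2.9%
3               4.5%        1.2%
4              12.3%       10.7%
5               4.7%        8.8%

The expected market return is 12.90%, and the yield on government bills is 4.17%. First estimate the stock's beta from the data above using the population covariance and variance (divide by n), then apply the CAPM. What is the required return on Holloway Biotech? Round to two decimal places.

Mean R_i = (4.7 + 6.6 + 4.5 + 12.3 + 4.7) / 5 = 6.5600%
Mean R_m = (1.9 + 2.9 + 1.2 + 10.7 + 8.8) / 5 = 5.1000%
Σ(R_i − R̄_i)(R_m − R̄_m) = 39.1600  ⇒  Cov = 39.1600 / 5 = 7.8320
Σ(R_m − R̄_m)² = 75.3400  ⇒  Var(R_m) = 75.3400 / 5 = 15.0680
β = Cov / Var(R_m) = 7.8320 / 15.0680 = 0.5198
MRP = 12.90% − 4.17% = 8.73%
E(R) = R_f + β × MRP = 4.17% + 0.5198 × 8.73% = 8.71%

8.71%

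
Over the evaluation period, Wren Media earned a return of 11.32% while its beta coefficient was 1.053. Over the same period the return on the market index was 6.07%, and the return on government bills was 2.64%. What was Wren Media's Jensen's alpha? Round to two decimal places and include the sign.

+5.07%

Market excess return = 6.07% − 2.64% = 3.43%
CAPM benchmark = R_f + β(R_m − R_f) = 2.64% + 1.053 × 3.43% = 6.25179%
α = actual − benchmark = 11.32% − 6.25179% = +5.07%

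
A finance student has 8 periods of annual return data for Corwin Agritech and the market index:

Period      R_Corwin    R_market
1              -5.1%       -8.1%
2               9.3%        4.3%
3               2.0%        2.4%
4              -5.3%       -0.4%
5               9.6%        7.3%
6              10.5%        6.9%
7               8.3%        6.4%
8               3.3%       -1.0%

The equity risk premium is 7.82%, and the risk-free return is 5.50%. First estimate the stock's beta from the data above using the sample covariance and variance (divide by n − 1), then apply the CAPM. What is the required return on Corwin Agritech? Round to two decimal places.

13.92%

Mean R_i = (-5.1 + 9.3 + 2.0 − 5.3 + 9.6 + 10.5 + 8.3 + 3.3) / 8 = 4.0750%
Mean R_m = (-8.1 + 4.3 + 2.4 − 0.4 + 7.3 + 6.9 + 6.4 − 1.0) / 8 = 2.2250%
Σ(R_i − R̄_i)(R_m − R̄_m) = 208.0350  ⇒  Cov = 208.0350 / 7 = 29.7193
Σ(R_m − R̄_m)² = 193.2750  ⇒  Var(R_m) = 193.2750 / 7 = 27.6107
β = Cov / Var(R_m) = 29.7193 / 27.6107 = 1.0764
E(R) = R_f + β × MRP = 5.50% + 1.0764 × 7.82% = 13.92%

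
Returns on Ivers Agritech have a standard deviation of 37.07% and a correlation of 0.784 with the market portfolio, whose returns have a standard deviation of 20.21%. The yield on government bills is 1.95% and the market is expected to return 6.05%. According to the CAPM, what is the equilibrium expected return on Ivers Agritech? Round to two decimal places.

β = ρ × σ_i / σ_m = 0.784 × 37.07% / 20.21% = 1.4380
MRP = 6.05% − 1.95% = 4.10%
E(R) = 1.95% + 1.4380 × 4.10% = 7.85%

7.85%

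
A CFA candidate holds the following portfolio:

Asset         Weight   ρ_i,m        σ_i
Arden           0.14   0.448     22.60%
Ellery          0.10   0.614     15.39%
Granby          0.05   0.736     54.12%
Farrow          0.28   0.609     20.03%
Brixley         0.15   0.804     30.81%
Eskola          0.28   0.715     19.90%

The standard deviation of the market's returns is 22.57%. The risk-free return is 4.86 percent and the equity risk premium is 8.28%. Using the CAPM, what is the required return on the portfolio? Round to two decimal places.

β_Arden = 0.448 × 22.60% / 22.57% = 0.4486
β_Ellery = 0.614 × 15.39% / 22.57% = 0.4187
β_Granby = 0.736 × 54.12% / 22.57% = 1.7648
β_Farrow = 0.609 × 20.03% / 22.57% = 0.5405
β_Brixley = 0.804 × 30.81% / 22.57% = 1.0975
β_Eskola = 0.715 × 19.90% / 22.57% = 0.6304
β_P = Σ w_i β_i = 0.14×0.4486 + 0.10×0.4187 + 0.05×1.7648 + 0.28×0.5405 + 0.15×1.0975 + 0.28×0.6304 = 0.6854
E(R_P) = R_f + β_P × MRP = 4.86% + 0.6854 × 8.28% = 10.54%

10.54%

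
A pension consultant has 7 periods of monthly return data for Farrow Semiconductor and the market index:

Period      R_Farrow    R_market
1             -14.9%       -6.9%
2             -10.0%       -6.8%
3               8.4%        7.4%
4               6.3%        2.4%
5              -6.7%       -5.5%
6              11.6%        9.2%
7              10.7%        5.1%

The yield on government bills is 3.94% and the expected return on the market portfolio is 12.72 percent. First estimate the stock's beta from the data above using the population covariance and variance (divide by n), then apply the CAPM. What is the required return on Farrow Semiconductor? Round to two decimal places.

17.25%

Mean R_i = (-14.9 − 10.0 + 8.4 + 6.3 − 6.7 + 11.6 + 10.7) / 7 = 0.7714%
Mean R_m = (-6.9 − 6.8 + 7.4 + 2.4 − 5.5 + 9.2 + 5.1) / 7 = 0.7000%
Σ(R_i − R̄_i)(R_m − R̄_m) = 442.4500  ⇒  Cov = 442.4500 / 7 = 63.2071
Σ(R_m − R̄_m)² = 291.8400  ⇒  Var(R_m) = 291.8400 / 7 = 41.6914
β = Cov / Var(R_m) = 63.2071 / 41.6914 = 1.5161
MRP = 12.72% − 3.94% = 8.78%
E(R) = R_f + β × MRP = 3.94% + 1.5161 × 8.78% = 17.25%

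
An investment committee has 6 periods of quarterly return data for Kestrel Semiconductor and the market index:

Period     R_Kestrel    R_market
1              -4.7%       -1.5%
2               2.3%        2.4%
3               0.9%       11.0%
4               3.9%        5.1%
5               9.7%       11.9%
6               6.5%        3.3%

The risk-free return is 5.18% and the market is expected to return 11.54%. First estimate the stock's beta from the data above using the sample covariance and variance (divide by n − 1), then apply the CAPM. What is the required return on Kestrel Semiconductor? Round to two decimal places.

Mean R_i = (-4.7 + 2.3 + 0.9 + 3.9 + 9.7 + 6.5) / 6 = 3.1000%
Mean R_m = (-1.5 + 2.4 + 11.0 + 5.1 + 11.9 + 3.3) / 6 = 5.3667%
Σ(R_i − R̄_i)(R_m − R̄_m) = 79.4200  ⇒  Cov = 79.4200 / 5 = 15.8840
Σ(R_m − R̄_m)² = 134.7133  ⇒  Var(R_m) = 134.7133 / 5 = 26.9427
β = Cov / Var(R_m) = 15.8840 / 26.9427 = 0.5895
MRP = 11.54% − 5.18% = 6.36%
E(R) = R_f + β × MRP = 5.18% + 0.5895 × 6.36% = 8.93%

8.93%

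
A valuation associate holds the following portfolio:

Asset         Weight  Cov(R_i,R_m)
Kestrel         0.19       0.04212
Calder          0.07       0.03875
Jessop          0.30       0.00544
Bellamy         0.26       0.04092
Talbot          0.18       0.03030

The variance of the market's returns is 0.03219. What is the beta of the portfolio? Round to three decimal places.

0.884

β_Kestrel = 0.04212 / 0.03219 = 1.3085
β_Calder = 0.03875 / 0.03219 = 1.2038
β_Jessop = 0.00544 / 0.03219 = 0.1690
β_Bellamy = 0.04092 / 0.03219 = 1.2712
β_Talbot = 0.03030 / 0.03219 = 0.9413
β_P = Σ w_i β_i = 0.19×1.3085 + 0.07×1.2038 + 0.30×0.1690 + 0.26×1.2712 + 0.18×0.9413 = 0.8835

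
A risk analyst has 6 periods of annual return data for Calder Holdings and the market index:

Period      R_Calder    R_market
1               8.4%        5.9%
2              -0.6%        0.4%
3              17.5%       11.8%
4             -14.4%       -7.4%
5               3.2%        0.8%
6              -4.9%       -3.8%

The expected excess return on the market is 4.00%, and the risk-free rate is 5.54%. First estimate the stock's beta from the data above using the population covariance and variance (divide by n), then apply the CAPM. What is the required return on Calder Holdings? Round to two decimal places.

11.89%

Mean R_i = (8.4 − 0.6 + 17.5 − 14.4 + 3.2 − 4.9) / 6 = 1.5333%
Mean R_m = (5.9 + 0.4 + 11.8 − 7.4 + 0.8 − 3.8) / 6 = 1.2833%
Σ(R_i − R̄_i)(R_m − R̄_m) = 371.7533  ⇒  Cov = 371.7533 / 6 = 61.9589
Σ(R_m − R̄_m)² = 234.1683  ⇒  Var(R_m) = 234.1683 / 6 = 39.0281
β = Cov / Var(R_m) = 61.9589 / 39.0281 = 1.5875
E(R) = R_f + β × MRP = 5.54% + 1.5875 × 4.00% = 11.89%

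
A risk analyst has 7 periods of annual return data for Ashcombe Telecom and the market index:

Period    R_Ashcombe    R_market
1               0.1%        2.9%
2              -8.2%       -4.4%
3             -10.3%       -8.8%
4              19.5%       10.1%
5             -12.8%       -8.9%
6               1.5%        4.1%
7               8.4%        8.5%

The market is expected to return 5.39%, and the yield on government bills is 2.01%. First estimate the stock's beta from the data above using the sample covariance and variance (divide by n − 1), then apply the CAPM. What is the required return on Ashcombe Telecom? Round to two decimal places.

6.68%

Mean R_i = (0.1 − 8.2 − 10.3 + 19.5 − 12.8 + 1.5 + 8.4) / 7 = -0.2571%
Mean R_m = (2.9 − 4.4 − 8.8 + 10.1 − 8.9 + 4.1 + 8.5) / 7 = 0.5000%
Σ(R_i − R̄_i)(R_m − R̄_m) = 516.3300  ⇒  Cov = 516.3300 / 6 = 86.0550
Σ(R_m − R̄_m)² = 373.7400  ⇒  Var(R_m) = 373.7400 / 6 = 62.2900
β = Cov / Var(R_m) = 86.0550 / 62.2900 = 1.3815
MRP = 5.39% − 2.01% = 3.38%
E(R) = R_f + β × MRP = 2.01% + 1.3815 × 3.38% = 6.68%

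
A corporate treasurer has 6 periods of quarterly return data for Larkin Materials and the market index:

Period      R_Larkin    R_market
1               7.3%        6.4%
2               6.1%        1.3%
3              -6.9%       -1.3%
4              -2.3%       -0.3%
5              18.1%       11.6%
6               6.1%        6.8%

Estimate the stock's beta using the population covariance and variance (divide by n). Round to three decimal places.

1.596

Mean R_i = (7.3 + 6.1 − 6.9 − 2.3 + 18.1 + 6.1) / 6 = 4.7333%
Mean R_m = (6.4 + 1.3 − 1.3 − 0.3 + 11.6 + 6.8) / 6 = 4.0833%
Σ(R_i − R̄_i)(R_m − R̄_m) = 199.7833  ⇒  Cov = 199.7833 / 6 = 33.2972
Σ(R_m − R̄_m)² = 125.1883  ⇒  Var(R_m) = 125.1883 / 6 = 20.8647
β = Cov / Var(R_m) = 33.2972 / 20.8647 = 1.5959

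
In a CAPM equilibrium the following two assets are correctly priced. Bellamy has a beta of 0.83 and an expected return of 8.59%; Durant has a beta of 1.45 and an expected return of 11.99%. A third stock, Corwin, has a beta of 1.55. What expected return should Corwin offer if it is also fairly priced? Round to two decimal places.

12.54%

MRP (SML slope) = (11.99% − 8.59%) / (1.45 − 0.83) = 3.40% / 0.62 = 5.4839%
R_f (intercept) = 8.59% − 0.83 × 5.4839% = 4.0384%
E(R_Corwin) = R_f + β × MRP = 4.0384% + 1.55 × 5.4839% = 12.54%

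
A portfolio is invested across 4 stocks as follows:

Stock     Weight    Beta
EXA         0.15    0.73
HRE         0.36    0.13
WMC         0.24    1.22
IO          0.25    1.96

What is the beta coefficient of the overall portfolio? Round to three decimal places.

0.939

β_P = Σ w_i β_i = 0.15×0.73 + 0.36×0.13 + 0.24×1.22 + 0.25×1.96 = 0.9391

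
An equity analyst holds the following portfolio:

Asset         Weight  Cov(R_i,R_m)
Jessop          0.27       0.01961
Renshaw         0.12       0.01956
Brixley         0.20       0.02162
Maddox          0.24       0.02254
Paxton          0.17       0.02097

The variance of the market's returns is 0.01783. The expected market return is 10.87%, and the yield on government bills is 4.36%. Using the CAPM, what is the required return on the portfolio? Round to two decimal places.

12.01%

β_Jessop = 0.01961 / 0.01783 = 1.0998
β_Renshaw = 0.01956 / 0.01783 = 1.0970
β_Brixley = 0.02162 / 0.01783 = 1.2126
β_Maddox = 0.02254 / 0.01783 = 1.2642
β_Paxton = 0.02097 / 0.01783 = 1.1761
β_P = Σ w_i β_i = 0.27×1.0998 + 0.12×1.0970 + 0.20×1.2126 + 0.24×1.2642 + 0.17×1.1761 = 1.1745
MRP = 10.87% − 4.36% = 6.51%
E(R_P) = R_f + β_P × MRP = 4.36% + 1.1745 × 6.51% = 12.01%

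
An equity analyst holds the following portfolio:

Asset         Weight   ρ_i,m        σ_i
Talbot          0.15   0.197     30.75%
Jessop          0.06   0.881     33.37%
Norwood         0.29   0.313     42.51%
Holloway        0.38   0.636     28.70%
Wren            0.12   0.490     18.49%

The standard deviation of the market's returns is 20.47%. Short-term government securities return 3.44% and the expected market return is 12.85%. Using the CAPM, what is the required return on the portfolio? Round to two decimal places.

β_Talbot = 0.197 × 30.75% / 20.47% = 0.2959
β_Jessop = 0.881 × 33.37% / 20.47% = 1.4362
β_Norwood = 0.313 × 42.51% / 20.47% = 0.6500
β_Holloway = 0.636 × 28.70% / 20.47% = 0.8917
β_Wren = 0.490 × 18.49% / 20.47% = 0.4426
β_P = Σ w_i β_i = 0.15×0.2959 + 0.06×1.4362 + 0.29×0.6500 + 0.38×0.8917 + 0.12×0.4426 = 0.7110
MRP = 12.85% − 3.44% = 9.41%
E(R_P) = R_f + β_P × MRP = 3.44% + 0.7110 × 9.41% = 10.13%

10.13%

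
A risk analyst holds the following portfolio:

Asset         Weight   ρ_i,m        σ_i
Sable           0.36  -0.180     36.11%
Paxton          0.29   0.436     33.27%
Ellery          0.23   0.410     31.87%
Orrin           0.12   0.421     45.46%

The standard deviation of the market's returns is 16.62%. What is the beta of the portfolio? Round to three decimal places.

β_Sable = -0.180 × 36.11% / 16.62% = -0.3911
β_Paxton = 0.436 × 33.27% / 16.62% = 0.8728
β_Ellery = 0.410 × 31.87% / 16.62% = 0.7862
β_Orrin = 0.421 × 45.46% / 16.62% = 1.1515
β_P = Σ w_i β_i = 0.36×-0.3911 + 0.29×0.8728 + 0.23×0.7862 + 0.12×1.1515 = 0.4313

0.431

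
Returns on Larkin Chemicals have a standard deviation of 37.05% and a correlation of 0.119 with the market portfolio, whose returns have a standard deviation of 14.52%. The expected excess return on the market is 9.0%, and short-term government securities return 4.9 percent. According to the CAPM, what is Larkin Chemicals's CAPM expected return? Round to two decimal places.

7.63%

β = ρ × σ_i / σ_m = 0.119 × 37.05% / 14.52% = 0.3036
E(R) = 4.9% + 0.3036 × 9.0% = 7.63%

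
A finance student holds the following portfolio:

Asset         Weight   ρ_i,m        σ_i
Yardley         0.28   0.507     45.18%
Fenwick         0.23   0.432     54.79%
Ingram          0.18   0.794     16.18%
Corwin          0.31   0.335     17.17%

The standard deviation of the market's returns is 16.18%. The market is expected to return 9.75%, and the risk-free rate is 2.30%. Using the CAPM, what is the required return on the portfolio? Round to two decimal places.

β_Yardley = 0.507 × 45.18% / 16.18% = 1.4157
β_Fenwick = 0.432 × 54.79% / 16.18% = 1.4629
β_Ingram = 0.794 × 16.18% / 16.18% = 0.7940
β_Corwin = 0.335 × 17.17% / 16.18% = 0.3555
β_P = Σ w_i β_i = 0.28×1.4157 + 0.23×1.4629 + 0.18×0.7940 + 0.31×0.3555 = 0.9860
MRP = 9.75% − 2.30% = 7.45%
E(R_P) = R_f + β_P × MRP = 2.30% + 0.9860 × 7.45% = 9.65%

9.65%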